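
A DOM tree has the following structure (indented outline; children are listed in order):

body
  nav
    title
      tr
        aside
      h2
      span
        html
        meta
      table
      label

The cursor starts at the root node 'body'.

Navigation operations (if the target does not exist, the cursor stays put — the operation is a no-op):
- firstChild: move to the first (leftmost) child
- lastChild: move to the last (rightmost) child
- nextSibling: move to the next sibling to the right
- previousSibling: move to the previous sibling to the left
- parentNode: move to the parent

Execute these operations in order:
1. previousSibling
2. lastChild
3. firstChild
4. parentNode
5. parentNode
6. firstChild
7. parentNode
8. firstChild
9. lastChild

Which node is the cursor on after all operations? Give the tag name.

After 1 (previousSibling): body (no-op, stayed)
After 2 (lastChild): nav
After 3 (firstChild): title
After 4 (parentNode): nav
After 5 (parentNode): body
After 6 (firstChild): nav
After 7 (parentNode): body
After 8 (firstChild): nav
After 9 (lastChild): title

Answer: title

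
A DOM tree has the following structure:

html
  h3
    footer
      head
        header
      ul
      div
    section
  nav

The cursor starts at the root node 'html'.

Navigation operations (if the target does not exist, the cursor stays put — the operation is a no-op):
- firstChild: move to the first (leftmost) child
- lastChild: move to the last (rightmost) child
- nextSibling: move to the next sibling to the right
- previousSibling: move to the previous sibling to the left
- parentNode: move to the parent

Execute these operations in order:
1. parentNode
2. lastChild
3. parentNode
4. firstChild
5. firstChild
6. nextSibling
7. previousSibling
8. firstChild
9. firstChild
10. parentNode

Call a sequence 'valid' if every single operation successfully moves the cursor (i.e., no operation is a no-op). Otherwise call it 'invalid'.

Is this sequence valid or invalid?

After 1 (parentNode): html (no-op, stayed)
After 2 (lastChild): nav
After 3 (parentNode): html
After 4 (firstChild): h3
After 5 (firstChild): footer
After 6 (nextSibling): section
After 7 (previousSibling): footer
After 8 (firstChild): head
After 9 (firstChild): header
After 10 (parentNode): head

Answer: invalid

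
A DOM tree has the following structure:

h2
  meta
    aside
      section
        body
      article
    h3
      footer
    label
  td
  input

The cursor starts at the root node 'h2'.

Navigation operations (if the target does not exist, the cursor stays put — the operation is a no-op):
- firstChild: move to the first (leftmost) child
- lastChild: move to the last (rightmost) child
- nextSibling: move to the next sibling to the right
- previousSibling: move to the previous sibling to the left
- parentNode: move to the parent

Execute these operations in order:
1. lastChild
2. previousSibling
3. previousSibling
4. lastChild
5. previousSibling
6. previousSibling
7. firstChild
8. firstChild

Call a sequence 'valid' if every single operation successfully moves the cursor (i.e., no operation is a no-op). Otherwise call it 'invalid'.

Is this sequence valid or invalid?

Answer: valid

Derivation:
After 1 (lastChild): input
After 2 (previousSibling): td
After 3 (previousSibling): meta
After 4 (lastChild): label
After 5 (previousSibling): h3
After 6 (previousSibling): aside
After 7 (firstChild): section
After 8 (firstChild): body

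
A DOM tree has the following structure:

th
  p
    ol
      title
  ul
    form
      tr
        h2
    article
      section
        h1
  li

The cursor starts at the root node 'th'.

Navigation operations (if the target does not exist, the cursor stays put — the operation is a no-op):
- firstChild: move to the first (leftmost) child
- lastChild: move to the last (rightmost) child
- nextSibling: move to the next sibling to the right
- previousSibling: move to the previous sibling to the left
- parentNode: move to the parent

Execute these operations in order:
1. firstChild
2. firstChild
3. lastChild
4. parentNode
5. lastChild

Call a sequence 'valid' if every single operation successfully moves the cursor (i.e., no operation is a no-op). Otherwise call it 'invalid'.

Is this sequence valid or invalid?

Answer: valid

Derivation:
After 1 (firstChild): p
After 2 (firstChild): ol
After 3 (lastChild): title
After 4 (parentNode): ol
After 5 (lastChild): title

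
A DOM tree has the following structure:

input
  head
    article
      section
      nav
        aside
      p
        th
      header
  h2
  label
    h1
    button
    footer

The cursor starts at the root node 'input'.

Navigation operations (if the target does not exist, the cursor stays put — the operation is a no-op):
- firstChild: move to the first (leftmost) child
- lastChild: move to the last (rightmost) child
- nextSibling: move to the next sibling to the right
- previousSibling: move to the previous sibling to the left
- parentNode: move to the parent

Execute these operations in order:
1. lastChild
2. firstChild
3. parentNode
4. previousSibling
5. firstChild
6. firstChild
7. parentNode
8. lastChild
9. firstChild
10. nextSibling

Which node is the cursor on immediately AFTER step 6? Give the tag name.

After 1 (lastChild): label
After 2 (firstChild): h1
After 3 (parentNode): label
After 4 (previousSibling): h2
After 5 (firstChild): h2 (no-op, stayed)
After 6 (firstChild): h2 (no-op, stayed)

Answer: h2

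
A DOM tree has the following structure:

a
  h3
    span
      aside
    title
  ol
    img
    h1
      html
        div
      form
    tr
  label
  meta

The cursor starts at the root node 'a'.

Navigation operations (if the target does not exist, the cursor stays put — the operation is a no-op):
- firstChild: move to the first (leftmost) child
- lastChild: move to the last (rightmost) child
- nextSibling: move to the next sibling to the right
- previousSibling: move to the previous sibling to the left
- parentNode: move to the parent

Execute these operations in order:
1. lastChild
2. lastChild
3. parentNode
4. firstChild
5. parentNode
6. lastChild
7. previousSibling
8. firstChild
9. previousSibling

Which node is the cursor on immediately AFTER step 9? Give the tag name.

After 1 (lastChild): meta
After 2 (lastChild): meta (no-op, stayed)
After 3 (parentNode): a
After 4 (firstChild): h3
After 5 (parentNode): a
After 6 (lastChild): meta
After 7 (previousSibling): label
After 8 (firstChild): label (no-op, stayed)
After 9 (previousSibling): ol

Answer: ol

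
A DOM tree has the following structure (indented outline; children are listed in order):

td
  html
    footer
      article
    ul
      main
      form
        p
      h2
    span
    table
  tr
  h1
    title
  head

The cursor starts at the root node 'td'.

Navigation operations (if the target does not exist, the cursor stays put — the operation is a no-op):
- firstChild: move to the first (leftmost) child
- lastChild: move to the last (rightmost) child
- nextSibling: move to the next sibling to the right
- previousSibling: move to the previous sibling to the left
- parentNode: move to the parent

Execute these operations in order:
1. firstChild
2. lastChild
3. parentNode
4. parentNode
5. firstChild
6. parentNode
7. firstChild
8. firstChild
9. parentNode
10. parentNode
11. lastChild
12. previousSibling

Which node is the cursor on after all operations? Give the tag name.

After 1 (firstChild): html
After 2 (lastChild): table
After 3 (parentNode): html
After 4 (parentNode): td
After 5 (firstChild): html
After 6 (parentNode): td
After 7 (firstChild): html
After 8 (firstChild): footer
After 9 (parentNode): html
After 10 (parentNode): td
After 11 (lastChild): head
After 12 (previousSibling): h1

Answer: h1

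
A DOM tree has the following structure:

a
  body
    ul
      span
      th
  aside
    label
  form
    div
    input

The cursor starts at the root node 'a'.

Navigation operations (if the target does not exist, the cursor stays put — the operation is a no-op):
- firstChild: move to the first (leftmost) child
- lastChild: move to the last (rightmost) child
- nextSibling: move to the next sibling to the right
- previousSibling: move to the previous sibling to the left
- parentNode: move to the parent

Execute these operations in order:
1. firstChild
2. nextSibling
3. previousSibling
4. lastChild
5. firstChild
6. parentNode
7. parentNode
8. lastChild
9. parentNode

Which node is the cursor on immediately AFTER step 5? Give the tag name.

Answer: span

Derivation:
After 1 (firstChild): body
After 2 (nextSibling): aside
After 3 (previousSibling): body
After 4 (lastChild): ul
After 5 (firstChild): span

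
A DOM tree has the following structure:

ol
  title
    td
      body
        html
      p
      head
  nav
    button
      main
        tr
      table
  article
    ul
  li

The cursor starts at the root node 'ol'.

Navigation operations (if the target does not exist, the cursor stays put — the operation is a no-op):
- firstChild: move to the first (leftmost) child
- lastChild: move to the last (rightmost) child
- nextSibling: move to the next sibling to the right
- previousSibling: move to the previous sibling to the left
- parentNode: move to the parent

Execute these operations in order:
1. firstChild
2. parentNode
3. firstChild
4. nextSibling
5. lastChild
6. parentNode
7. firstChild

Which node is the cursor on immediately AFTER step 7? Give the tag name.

After 1 (firstChild): title
After 2 (parentNode): ol
After 3 (firstChild): title
After 4 (nextSibling): nav
After 5 (lastChild): button
After 6 (parentNode): nav
After 7 (firstChild): button

Answer: button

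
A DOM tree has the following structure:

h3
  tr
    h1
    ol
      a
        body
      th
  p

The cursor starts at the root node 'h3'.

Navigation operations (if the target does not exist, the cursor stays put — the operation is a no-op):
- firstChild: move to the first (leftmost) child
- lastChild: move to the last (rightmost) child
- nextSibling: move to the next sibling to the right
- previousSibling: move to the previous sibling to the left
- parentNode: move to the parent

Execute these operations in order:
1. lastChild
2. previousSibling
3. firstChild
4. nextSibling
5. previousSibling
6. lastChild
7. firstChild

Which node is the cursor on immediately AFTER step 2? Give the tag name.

Answer: tr

Derivation:
After 1 (lastChild): p
After 2 (previousSibling): tr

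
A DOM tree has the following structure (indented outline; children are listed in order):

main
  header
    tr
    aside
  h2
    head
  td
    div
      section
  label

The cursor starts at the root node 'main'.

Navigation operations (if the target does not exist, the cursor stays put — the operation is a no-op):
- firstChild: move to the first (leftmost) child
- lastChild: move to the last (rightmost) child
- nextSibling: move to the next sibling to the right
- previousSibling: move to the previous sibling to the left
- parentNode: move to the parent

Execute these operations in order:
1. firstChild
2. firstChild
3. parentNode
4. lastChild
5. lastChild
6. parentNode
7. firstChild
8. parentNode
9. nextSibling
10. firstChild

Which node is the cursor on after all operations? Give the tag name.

Answer: head

Derivation:
After 1 (firstChild): header
After 2 (firstChild): tr
After 3 (parentNode): header
After 4 (lastChild): aside
After 5 (lastChild): aside (no-op, stayed)
After 6 (parentNode): header
After 7 (firstChild): tr
After 8 (parentNode): header
After 9 (nextSibling): h2
After 10 (firstChild): head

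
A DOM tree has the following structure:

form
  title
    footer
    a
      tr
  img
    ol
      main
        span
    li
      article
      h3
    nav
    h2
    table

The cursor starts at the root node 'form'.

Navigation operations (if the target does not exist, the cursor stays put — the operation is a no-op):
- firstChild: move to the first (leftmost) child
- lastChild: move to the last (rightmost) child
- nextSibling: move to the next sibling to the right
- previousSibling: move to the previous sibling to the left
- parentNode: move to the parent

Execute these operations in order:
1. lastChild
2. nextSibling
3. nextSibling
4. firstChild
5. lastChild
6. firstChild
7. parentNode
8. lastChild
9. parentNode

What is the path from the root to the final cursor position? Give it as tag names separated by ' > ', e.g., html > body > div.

After 1 (lastChild): img
After 2 (nextSibling): img (no-op, stayed)
After 3 (nextSibling): img (no-op, stayed)
After 4 (firstChild): ol
After 5 (lastChild): main
After 6 (firstChild): span
After 7 (parentNode): main
After 8 (lastChild): span
After 9 (parentNode): main

Answer: form > img > ol > main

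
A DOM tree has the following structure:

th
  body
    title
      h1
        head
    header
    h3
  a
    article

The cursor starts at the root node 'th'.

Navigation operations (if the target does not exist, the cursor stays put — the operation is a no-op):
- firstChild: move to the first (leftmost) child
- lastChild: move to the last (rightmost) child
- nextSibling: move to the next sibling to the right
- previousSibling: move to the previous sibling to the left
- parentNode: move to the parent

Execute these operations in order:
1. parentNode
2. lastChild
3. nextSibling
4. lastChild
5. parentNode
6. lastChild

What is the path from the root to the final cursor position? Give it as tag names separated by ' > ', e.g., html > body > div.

Answer: th > a > article

Derivation:
After 1 (parentNode): th (no-op, stayed)
After 2 (lastChild): a
After 3 (nextSibling): a (no-op, stayed)
After 4 (lastChild): article
After 5 (parentNode): a
After 6 (lastChild): article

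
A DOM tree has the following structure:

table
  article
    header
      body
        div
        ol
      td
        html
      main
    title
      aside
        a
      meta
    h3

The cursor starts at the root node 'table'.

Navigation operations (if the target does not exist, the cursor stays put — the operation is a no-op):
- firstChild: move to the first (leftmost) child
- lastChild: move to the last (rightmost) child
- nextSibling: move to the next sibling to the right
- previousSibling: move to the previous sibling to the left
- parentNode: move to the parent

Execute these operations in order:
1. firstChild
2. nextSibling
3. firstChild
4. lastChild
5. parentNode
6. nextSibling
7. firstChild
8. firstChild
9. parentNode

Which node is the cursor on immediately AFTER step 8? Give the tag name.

After 1 (firstChild): article
After 2 (nextSibling): article (no-op, stayed)
After 3 (firstChild): header
After 4 (lastChild): main
After 5 (parentNode): header
After 6 (nextSibling): title
After 7 (firstChild): aside
After 8 (firstChild): a

Answer: a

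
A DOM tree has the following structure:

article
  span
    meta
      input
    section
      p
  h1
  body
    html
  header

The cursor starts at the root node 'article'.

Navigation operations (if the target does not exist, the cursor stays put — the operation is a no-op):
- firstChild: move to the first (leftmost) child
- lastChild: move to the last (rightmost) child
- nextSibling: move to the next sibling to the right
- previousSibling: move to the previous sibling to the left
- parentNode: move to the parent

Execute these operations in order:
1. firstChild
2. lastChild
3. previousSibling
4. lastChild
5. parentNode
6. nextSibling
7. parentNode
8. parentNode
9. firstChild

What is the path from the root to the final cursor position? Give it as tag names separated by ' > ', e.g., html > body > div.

After 1 (firstChild): span
After 2 (lastChild): section
After 3 (previousSibling): meta
After 4 (lastChild): input
After 5 (parentNode): meta
After 6 (nextSibling): section
After 7 (parentNode): span
After 8 (parentNode): article
After 9 (firstChild): span

Answer: article > span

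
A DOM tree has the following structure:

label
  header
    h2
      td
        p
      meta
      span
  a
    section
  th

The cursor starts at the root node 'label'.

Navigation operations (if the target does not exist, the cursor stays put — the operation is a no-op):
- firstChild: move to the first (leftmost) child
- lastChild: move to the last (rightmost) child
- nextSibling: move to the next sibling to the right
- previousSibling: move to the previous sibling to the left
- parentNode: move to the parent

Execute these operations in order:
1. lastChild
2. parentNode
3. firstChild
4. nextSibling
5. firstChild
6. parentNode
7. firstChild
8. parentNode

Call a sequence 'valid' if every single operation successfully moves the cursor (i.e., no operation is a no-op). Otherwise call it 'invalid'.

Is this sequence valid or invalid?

After 1 (lastChild): th
After 2 (parentNode): label
After 3 (firstChild): header
After 4 (nextSibling): a
After 5 (firstChild): section
After 6 (parentNode): a
After 7 (firstChild): section
After 8 (parentNode): a

Answer: valid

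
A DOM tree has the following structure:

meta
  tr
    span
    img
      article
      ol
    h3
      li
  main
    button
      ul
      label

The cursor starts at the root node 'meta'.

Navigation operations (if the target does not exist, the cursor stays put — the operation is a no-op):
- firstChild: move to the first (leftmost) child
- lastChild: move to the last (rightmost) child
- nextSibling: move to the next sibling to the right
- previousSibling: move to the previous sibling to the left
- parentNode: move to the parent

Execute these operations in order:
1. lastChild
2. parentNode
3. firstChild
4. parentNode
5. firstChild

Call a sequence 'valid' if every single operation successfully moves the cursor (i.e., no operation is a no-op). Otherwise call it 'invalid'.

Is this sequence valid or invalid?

Answer: valid

Derivation:
After 1 (lastChild): main
After 2 (parentNode): meta
After 3 (firstChild): tr
After 4 (parentNode): meta
After 5 (firstChild): tr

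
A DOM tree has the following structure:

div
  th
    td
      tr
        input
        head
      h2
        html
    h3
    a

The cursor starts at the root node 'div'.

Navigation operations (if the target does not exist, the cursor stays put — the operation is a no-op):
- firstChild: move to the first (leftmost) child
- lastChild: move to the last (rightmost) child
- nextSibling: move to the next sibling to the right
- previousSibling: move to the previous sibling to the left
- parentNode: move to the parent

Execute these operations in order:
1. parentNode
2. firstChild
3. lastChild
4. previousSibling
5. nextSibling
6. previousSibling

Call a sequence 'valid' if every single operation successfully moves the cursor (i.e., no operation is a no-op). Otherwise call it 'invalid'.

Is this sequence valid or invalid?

Answer: invalid

Derivation:
After 1 (parentNode): div (no-op, stayed)
After 2 (firstChild): th
After 3 (lastChild): a
After 4 (previousSibling): h3
After 5 (nextSibling): a
After 6 (previousSibling): h3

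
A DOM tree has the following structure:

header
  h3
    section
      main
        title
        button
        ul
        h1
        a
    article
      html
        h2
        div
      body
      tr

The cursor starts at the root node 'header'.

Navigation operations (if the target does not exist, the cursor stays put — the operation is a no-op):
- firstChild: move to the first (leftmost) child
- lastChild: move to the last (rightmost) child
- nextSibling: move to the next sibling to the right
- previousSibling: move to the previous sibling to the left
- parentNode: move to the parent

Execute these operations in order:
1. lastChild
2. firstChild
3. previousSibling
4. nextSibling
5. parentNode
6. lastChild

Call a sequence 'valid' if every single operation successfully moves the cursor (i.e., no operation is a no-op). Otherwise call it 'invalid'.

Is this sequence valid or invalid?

Answer: invalid

Derivation:
After 1 (lastChild): h3
After 2 (firstChild): section
After 3 (previousSibling): section (no-op, stayed)
After 4 (nextSibling): article
After 5 (parentNode): h3
After 6 (lastChild): article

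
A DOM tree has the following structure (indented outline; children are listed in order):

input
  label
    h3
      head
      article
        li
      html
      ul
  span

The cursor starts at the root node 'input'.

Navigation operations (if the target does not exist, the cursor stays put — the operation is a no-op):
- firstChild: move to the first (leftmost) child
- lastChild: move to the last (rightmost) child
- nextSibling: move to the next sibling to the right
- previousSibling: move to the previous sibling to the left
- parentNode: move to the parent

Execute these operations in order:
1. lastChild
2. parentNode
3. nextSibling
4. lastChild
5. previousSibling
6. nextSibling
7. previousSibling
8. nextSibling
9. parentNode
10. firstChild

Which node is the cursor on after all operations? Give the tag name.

After 1 (lastChild): span
After 2 (parentNode): input
After 3 (nextSibling): input (no-op, stayed)
After 4 (lastChild): span
After 5 (previousSibling): label
After 6 (nextSibling): span
After 7 (previousSibling): label
After 8 (nextSibling): span
After 9 (parentNode): input
After 10 (firstChild): label

Answer: label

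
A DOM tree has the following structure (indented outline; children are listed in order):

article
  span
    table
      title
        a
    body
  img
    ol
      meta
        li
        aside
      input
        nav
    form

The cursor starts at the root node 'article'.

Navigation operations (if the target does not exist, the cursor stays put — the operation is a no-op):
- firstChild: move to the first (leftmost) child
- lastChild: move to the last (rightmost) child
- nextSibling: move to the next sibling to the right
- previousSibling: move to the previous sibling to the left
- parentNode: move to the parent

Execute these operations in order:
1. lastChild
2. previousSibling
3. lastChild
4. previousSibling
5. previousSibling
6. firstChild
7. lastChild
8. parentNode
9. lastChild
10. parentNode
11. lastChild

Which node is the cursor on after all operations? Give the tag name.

After 1 (lastChild): img
After 2 (previousSibling): span
After 3 (lastChild): body
After 4 (previousSibling): table
After 5 (previousSibling): table (no-op, stayed)
After 6 (firstChild): title
After 7 (lastChild): a
After 8 (parentNode): title
After 9 (lastChild): a
After 10 (parentNode): title
After 11 (lastChild): a

Answer: a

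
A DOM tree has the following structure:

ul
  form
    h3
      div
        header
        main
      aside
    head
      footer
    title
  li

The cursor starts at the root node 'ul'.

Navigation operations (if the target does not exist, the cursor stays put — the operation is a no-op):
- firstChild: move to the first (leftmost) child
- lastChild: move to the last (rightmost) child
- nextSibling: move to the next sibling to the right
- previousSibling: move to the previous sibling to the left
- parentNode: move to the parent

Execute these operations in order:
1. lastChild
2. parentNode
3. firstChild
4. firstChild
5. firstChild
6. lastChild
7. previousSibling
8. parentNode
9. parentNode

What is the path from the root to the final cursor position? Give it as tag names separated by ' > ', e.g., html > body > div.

After 1 (lastChild): li
After 2 (parentNode): ul
After 3 (firstChild): form
After 4 (firstChild): h3
After 5 (firstChild): div
After 6 (lastChild): main
After 7 (previousSibling): header
After 8 (parentNode): div
After 9 (parentNode): h3

Answer: ul > form > h3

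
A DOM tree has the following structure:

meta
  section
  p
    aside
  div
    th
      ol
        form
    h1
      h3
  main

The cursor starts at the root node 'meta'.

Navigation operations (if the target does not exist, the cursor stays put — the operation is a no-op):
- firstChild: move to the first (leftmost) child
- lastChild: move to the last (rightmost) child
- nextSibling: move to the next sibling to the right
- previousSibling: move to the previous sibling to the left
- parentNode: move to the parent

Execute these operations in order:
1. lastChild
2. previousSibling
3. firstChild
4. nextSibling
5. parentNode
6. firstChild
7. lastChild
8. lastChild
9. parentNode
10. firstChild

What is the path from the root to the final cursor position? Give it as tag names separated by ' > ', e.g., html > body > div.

After 1 (lastChild): main
After 2 (previousSibling): div
After 3 (firstChild): th
After 4 (nextSibling): h1
After 5 (parentNode): div
After 6 (firstChild): th
After 7 (lastChild): ol
After 8 (lastChild): form
After 9 (parentNode): ol
After 10 (firstChild): form

Answer: meta > div > th > ol > form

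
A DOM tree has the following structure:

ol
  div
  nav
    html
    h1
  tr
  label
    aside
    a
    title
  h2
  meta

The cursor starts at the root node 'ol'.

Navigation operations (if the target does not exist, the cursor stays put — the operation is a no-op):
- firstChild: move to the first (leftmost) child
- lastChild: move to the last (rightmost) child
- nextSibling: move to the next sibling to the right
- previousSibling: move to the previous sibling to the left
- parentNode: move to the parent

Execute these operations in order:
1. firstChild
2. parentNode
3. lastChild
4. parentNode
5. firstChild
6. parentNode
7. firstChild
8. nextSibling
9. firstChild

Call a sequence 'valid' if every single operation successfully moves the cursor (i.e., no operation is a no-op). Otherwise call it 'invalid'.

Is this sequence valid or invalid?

After 1 (firstChild): div
After 2 (parentNode): ol
After 3 (lastChild): meta
After 4 (parentNode): ol
After 5 (firstChild): div
After 6 (parentNode): ol
After 7 (firstChild): div
After 8 (nextSibling): nav
After 9 (firstChild): html

Answer: valid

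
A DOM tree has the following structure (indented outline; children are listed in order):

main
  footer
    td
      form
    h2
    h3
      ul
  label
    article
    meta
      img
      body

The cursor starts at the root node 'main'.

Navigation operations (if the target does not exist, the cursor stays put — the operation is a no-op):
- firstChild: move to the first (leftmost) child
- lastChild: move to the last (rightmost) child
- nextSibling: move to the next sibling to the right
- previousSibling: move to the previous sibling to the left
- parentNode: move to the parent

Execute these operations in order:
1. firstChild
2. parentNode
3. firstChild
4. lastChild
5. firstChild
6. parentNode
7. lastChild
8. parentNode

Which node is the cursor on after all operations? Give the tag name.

Answer: h3

Derivation:
After 1 (firstChild): footer
After 2 (parentNode): main
After 3 (firstChild): footer
After 4 (lastChild): h3
After 5 (firstChild): ul
After 6 (parentNode): h3
After 7 (lastChild): ul
After 8 (parentNode): h3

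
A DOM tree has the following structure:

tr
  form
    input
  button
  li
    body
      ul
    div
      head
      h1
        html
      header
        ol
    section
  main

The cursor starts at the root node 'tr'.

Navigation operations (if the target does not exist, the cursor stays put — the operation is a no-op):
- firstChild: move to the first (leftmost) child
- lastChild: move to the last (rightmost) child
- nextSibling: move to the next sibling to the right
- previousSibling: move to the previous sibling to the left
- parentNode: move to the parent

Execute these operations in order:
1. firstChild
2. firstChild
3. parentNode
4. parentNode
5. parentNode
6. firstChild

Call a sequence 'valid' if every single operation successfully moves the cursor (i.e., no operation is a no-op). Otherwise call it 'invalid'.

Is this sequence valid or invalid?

After 1 (firstChild): form
After 2 (firstChild): input
After 3 (parentNode): form
After 4 (parentNode): tr
After 5 (parentNode): tr (no-op, stayed)
After 6 (firstChild): form

Answer: invalid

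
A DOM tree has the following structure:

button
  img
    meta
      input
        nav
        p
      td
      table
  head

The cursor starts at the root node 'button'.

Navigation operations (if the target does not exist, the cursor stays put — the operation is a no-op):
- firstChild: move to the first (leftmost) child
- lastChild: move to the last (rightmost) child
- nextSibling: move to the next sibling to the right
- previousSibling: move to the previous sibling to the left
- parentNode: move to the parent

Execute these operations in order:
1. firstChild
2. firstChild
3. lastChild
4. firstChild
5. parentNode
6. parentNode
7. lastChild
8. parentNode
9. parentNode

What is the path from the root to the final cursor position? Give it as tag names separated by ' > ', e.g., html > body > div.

After 1 (firstChild): img
After 2 (firstChild): meta
After 3 (lastChild): table
After 4 (firstChild): table (no-op, stayed)
After 5 (parentNode): meta
After 6 (parentNode): img
After 7 (lastChild): meta
After 8 (parentNode): img
After 9 (parentNode): button

Answer: button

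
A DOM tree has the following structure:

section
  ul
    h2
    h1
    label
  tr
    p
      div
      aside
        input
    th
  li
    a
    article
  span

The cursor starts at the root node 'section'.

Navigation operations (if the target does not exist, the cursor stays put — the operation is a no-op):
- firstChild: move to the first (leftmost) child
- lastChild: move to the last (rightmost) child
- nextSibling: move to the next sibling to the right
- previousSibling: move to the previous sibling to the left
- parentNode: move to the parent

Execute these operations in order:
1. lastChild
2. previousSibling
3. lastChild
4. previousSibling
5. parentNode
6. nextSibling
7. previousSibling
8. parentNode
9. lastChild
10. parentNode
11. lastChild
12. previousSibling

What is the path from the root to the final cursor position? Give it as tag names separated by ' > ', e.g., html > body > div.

Answer: section > li

Derivation:
After 1 (lastChild): span
After 2 (previousSibling): li
After 3 (lastChild): article
After 4 (previousSibling): a
After 5 (parentNode): li
After 6 (nextSibling): span
After 7 (previousSibling): li
After 8 (parentNode): section
After 9 (lastChild): span
After 10 (parentNode): section
After 11 (lastChild): span
After 12 (previousSibling): li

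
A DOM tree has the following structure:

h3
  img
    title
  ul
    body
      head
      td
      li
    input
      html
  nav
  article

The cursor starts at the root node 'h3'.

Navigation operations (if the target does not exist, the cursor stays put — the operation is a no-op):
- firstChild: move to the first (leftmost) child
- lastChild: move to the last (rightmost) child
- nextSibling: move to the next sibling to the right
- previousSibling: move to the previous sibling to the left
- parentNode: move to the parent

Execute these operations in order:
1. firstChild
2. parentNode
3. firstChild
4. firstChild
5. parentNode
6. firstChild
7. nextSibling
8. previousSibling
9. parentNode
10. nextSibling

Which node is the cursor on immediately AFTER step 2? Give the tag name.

After 1 (firstChild): img
After 2 (parentNode): h3

Answer: h3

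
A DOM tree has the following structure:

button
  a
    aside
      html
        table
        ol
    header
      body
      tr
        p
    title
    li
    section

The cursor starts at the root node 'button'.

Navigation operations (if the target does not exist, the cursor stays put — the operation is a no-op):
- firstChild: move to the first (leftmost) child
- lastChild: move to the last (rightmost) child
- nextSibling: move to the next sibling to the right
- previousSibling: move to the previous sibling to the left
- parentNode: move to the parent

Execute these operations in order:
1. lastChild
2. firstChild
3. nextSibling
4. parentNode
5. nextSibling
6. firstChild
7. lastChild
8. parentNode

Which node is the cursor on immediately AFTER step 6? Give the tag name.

Answer: aside

Derivation:
After 1 (lastChild): a
After 2 (firstChild): aside
After 3 (nextSibling): header
After 4 (parentNode): a
After 5 (nextSibling): a (no-op, stayed)
After 6 (firstChild): aside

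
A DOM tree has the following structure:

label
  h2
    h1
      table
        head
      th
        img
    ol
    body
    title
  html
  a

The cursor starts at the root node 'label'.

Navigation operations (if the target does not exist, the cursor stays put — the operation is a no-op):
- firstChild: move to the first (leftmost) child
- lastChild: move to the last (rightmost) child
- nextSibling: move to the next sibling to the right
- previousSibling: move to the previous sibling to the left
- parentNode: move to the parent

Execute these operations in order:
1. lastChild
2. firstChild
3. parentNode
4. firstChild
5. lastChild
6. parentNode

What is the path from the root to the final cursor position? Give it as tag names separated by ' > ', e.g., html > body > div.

After 1 (lastChild): a
After 2 (firstChild): a (no-op, stayed)
After 3 (parentNode): label
After 4 (firstChild): h2
After 5 (lastChild): title
After 6 (parentNode): h2

Answer: label > h2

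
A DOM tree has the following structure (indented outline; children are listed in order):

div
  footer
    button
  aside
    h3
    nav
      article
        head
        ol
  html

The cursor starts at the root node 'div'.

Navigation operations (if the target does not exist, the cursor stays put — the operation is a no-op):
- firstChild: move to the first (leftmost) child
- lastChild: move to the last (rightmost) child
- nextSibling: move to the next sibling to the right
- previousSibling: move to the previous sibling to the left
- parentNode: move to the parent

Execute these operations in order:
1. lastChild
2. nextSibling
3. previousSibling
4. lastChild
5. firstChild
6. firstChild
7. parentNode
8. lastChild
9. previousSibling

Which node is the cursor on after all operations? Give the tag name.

Answer: head

Derivation:
After 1 (lastChild): html
After 2 (nextSibling): html (no-op, stayed)
After 3 (previousSibling): aside
After 4 (lastChild): nav
After 5 (firstChild): article
After 6 (firstChild): head
After 7 (parentNode): article
After 8 (lastChild): ol
After 9 (previousSibling): head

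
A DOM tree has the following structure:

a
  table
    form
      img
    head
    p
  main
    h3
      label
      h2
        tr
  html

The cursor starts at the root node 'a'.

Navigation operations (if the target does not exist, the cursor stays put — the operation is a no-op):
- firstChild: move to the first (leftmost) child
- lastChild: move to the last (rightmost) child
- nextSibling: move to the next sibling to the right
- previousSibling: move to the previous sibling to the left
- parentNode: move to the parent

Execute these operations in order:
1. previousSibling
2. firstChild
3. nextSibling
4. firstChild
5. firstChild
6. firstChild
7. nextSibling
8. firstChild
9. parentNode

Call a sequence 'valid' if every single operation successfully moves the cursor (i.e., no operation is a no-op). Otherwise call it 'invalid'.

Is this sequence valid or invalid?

After 1 (previousSibling): a (no-op, stayed)
After 2 (firstChild): table
After 3 (nextSibling): main
After 4 (firstChild): h3
After 5 (firstChild): label
After 6 (firstChild): label (no-op, stayed)
After 7 (nextSibling): h2
After 8 (firstChild): tr
After 9 (parentNode): h2

Answer: invalid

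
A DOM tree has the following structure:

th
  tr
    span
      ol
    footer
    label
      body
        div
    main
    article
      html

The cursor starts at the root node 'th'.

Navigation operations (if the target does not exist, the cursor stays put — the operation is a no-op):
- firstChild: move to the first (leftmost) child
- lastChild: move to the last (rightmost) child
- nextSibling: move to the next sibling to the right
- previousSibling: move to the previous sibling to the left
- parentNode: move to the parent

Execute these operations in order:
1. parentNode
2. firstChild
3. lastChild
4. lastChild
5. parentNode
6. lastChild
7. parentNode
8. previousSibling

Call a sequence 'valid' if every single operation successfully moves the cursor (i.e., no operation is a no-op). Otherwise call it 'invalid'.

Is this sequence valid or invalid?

Answer: invalid

Derivation:
After 1 (parentNode): th (no-op, stayed)
After 2 (firstChild): tr
After 3 (lastChild): article
After 4 (lastChild): html
After 5 (parentNode): article
After 6 (lastChild): html
After 7 (parentNode): article
After 8 (previousSibling): main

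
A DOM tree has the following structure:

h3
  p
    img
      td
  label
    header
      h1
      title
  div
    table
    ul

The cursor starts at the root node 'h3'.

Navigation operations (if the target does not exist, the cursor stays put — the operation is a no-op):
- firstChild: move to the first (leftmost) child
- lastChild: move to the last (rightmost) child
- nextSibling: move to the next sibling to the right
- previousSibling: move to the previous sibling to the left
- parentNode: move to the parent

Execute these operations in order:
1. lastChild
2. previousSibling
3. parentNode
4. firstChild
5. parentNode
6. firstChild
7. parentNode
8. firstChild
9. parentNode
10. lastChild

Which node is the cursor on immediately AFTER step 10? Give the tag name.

After 1 (lastChild): div
After 2 (previousSibling): label
After 3 (parentNode): h3
After 4 (firstChild): p
After 5 (parentNode): h3
After 6 (firstChild): p
After 7 (parentNode): h3
After 8 (firstChild): p
After 9 (parentNode): h3
After 10 (lastChild): div

Answer: div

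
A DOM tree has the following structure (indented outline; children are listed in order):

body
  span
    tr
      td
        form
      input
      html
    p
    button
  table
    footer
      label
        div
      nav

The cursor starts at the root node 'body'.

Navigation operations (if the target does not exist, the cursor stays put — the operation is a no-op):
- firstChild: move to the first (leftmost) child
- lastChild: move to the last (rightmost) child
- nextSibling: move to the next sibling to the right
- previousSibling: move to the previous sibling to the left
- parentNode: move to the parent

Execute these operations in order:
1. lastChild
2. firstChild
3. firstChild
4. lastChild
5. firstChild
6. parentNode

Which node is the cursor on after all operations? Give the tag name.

Answer: label

Derivation:
After 1 (lastChild): table
After 2 (firstChild): footer
After 3 (firstChild): label
After 4 (lastChild): div
After 5 (firstChild): div (no-op, stayed)
After 6 (parentNode): label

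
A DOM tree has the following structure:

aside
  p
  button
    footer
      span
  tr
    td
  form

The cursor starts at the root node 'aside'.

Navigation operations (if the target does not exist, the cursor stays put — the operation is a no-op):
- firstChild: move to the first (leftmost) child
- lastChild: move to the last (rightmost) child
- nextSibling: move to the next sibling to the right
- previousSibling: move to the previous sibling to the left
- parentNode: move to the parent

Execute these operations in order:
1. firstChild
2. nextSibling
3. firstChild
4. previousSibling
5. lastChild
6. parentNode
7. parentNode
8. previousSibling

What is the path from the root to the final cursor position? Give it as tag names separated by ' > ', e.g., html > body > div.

After 1 (firstChild): p
After 2 (nextSibling): button
After 3 (firstChild): footer
After 4 (previousSibling): footer (no-op, stayed)
After 5 (lastChild): span
After 6 (parentNode): footer
After 7 (parentNode): button
After 8 (previousSibling): p

Answer: aside > p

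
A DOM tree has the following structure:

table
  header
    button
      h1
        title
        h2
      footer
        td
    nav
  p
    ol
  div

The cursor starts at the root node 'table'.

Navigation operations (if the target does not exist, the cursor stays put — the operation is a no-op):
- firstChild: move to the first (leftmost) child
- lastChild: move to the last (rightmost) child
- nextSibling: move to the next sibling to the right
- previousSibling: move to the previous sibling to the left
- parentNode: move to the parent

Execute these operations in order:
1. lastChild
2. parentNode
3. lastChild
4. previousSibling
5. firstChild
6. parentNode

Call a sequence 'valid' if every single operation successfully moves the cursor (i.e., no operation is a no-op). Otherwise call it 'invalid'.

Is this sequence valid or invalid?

After 1 (lastChild): div
After 2 (parentNode): table
After 3 (lastChild): div
After 4 (previousSibling): p
After 5 (firstChild): ol
After 6 (parentNode): p

Answer: valid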